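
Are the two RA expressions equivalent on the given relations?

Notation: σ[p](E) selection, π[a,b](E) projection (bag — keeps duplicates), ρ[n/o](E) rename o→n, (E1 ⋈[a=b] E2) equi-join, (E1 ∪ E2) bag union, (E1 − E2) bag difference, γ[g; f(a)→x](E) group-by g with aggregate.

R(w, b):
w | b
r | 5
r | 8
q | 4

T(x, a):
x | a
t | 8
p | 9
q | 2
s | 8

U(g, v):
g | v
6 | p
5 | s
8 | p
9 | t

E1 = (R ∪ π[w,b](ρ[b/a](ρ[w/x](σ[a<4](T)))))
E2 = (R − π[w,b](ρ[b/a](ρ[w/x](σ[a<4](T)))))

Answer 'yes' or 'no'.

E1 subexpression sizes:
  R → 3
  T → 4
  σ[a<4](T) → 1
  ρ[w/x](σ[a<4](T)) → 1
  ρ[b/a](ρ[w/x](σ[a<4](T))) → 1
  π[w,b](ρ[b/a](ρ[w/x](σ[a<4](T)))) → 1
  (R ∪ π[w,b](ρ[b/a](ρ[w/x](σ[a<4](T))))) → 4
E2 subexpression sizes:
  R → 3
  T → 4
  σ[a<4](T) → 1
  ρ[w/x](σ[a<4](T)) → 1
  ρ[b/a](ρ[w/x](σ[a<4](T))) → 1
  π[w,b](ρ[b/a](ρ[w/x](σ[a<4](T)))) → 1
  (R − π[w,b](ρ[b/a](ρ[w/x](σ[a<4](T))))) → 3

E1 result:
w | b
q | 2
q | 4
r | 5
r | 8
E2 result:
w | b
q | 4
r | 5
r | 8
Witness: ('q', 2) appears 1× in E1 but 0× in E2.

no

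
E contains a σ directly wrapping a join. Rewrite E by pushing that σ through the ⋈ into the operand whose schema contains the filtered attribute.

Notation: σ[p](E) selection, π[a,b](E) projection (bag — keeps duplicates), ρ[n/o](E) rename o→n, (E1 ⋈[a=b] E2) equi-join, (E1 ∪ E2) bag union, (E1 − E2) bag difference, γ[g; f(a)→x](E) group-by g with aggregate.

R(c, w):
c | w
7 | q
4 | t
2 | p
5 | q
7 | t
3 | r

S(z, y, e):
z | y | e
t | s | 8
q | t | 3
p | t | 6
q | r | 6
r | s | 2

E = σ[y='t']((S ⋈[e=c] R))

σ filters on y, owned by the left side.
E' = (σ[y='t'](S) ⋈[e=c] R)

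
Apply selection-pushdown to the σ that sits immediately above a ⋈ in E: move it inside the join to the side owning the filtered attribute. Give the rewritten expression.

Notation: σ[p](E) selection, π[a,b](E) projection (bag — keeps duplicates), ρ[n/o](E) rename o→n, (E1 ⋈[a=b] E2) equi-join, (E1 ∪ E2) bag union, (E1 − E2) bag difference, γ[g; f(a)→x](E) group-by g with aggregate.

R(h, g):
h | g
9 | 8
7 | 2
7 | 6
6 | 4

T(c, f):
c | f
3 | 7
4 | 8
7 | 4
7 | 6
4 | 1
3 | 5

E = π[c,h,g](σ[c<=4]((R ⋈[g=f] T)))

σ filters on c, owned by the right side.
E' = π[c,h,g]((R ⋈[g=f] σ[c<=4](T)))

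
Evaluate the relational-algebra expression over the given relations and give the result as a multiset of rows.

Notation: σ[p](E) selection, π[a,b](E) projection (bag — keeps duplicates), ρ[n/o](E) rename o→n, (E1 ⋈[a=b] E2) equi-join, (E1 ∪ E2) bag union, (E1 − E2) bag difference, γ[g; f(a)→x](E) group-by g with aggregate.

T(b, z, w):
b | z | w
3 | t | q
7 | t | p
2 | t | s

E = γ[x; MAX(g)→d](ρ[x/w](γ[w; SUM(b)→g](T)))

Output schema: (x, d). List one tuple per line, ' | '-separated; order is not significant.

Stepwise |·|:
  T → 3
  γ[w; SUM(b)→g](T) → 3
  ρ[x/w](γ[w; SUM(b)→g](T)) → 3
  γ[x; MAX(g)→d](ρ[x/w](γ[w; SUM(b)→g](T))) → 3

== RESULT ==
x | d
p | 7
q | 3
s | 2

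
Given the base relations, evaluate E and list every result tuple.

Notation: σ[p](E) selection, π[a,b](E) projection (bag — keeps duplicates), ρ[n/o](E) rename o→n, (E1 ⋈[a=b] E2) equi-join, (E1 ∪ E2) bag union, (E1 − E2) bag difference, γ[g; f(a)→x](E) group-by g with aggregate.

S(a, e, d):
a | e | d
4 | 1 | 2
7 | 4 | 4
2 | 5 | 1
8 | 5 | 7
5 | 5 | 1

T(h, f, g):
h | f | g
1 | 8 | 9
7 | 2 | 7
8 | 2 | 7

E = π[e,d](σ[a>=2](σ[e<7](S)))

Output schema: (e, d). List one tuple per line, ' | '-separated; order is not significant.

Subexpression sizes:
  S → 5
  σ[e<7](S) → 5
  σ[a>=2](σ[e<7](S)) → 5
  π[e,d](σ[a>=2](σ[e<7](S))) → 5

== RESULT ==
e | d
1 | 2
4 | 4
5 | 1
5 | 1
5 | 7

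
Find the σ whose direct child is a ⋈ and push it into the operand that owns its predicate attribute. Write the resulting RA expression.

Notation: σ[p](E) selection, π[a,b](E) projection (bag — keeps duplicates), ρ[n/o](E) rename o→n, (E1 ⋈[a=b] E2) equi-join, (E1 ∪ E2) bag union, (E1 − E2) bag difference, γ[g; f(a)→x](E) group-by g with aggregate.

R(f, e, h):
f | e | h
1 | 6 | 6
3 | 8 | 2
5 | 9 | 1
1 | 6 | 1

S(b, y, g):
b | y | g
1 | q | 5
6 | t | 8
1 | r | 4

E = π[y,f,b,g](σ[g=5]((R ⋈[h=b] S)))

σ filters on g, owned by the right side.
E' = π[y,f,b,g]((R ⋈[h=b] σ[g=5](S)))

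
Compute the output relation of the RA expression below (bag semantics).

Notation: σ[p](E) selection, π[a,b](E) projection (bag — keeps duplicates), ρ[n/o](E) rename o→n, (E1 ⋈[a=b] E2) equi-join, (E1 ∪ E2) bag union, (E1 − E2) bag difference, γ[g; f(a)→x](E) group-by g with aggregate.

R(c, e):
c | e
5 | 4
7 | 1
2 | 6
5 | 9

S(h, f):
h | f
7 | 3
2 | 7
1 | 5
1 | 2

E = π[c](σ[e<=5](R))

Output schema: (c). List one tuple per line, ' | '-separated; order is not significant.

Stepwise |·|:
  R → 4
  σ[e<=5](R) → 2
  π[c](σ[e<=5](R)) → 2

== RESULT ==
c
5
7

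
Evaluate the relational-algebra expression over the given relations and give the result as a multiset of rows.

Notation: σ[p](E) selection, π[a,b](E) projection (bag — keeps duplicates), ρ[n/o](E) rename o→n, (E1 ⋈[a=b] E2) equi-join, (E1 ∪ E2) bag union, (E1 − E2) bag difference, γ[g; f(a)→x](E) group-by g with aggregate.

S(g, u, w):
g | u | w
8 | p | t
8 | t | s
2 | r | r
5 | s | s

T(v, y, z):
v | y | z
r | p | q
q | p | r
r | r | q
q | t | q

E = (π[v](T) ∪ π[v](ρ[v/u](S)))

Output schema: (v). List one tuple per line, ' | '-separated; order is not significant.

Subexpression sizes:
  T → 4
  π[v](T) → 4
  S → 4
  ρ[v/u](S) → 4
  π[v](ρ[v/u](S)) → 4
  (π[v](T) ∪ π[v](ρ[v/u](S))) → 8

== RESULT ==
v
p
q
q
r
r
r
s
t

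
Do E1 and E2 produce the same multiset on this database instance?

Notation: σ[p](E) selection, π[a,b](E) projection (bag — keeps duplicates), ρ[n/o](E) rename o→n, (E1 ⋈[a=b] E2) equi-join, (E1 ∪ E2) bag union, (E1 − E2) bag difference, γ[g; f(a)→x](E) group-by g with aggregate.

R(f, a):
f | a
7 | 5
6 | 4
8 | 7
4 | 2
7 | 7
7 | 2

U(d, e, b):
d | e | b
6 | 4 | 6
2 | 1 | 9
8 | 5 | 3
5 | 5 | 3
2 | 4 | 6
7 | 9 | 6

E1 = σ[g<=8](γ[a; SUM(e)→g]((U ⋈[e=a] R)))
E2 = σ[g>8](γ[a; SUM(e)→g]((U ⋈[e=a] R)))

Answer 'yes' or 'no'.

E1 per-node cardinality:
  U → 6
  R → 6
  (U ⋈[e=a] R) → 4
  γ[a; SUM(e)→g]((U ⋈[e=a] R)) → 2
  σ[g<=8](γ[a; SUM(e)→g]((U ⋈[e=a] R))) → 1
E2 per-node cardinality:
  U → 6
  R → 6
  (U ⋈[e=a] R) → 4
  γ[a; SUM(e)→g]((U ⋈[e=a] R)) → 2
  σ[g>8](γ[a; SUM(e)→g]((U ⋈[e=a] R))) → 1

E1 result:
a | g
4 | 8
E2 result:
a | g
5 | 10
Witness: (5, 10) appears 0× in E1 but 1× in E2.

no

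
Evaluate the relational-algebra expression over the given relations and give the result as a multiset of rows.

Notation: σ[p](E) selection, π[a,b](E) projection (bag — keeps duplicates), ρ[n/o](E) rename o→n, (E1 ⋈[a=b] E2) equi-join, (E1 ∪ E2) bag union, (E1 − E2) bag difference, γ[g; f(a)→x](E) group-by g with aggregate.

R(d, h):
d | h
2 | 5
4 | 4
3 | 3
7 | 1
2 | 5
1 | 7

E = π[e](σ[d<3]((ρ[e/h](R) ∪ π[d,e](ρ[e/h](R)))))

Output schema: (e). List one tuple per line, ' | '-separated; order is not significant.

Per-node cardinality:
  R → 6
  ρ[e/h](R) → 6
  R → 6
  ρ[e/h](R) → 6
  π[d,e](ρ[e/h](R)) → 6
  (ρ[e/h](R) ∪ π[d,e](ρ[e/h](R))) → 12
  σ[d<3]((ρ[e/h](R) ∪ π[d,e](ρ[e/h](R)))) → 6
  π[e](σ[d<3]((ρ[e/h](R) ∪ π[d,e](ρ[e/h](R))))) → 6

== RESULT ==
e
5
5
5
5
7
7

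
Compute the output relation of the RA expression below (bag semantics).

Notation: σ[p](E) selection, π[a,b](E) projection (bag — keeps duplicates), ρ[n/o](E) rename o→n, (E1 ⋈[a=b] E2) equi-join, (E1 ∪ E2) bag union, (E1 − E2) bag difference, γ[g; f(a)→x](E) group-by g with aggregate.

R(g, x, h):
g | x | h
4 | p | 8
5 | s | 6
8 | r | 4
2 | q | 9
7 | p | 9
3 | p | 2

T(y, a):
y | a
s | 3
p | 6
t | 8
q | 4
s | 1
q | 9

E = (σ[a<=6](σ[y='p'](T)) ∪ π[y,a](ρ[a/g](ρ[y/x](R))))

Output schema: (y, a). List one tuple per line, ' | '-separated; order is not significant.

Subexpression sizes:
  T → 6
  σ[y='p'](T) → 1
  σ[a<=6](σ[y='p'](T)) → 1
  R → 6
  ρ[y/x](R) → 6
  ρ[a/g](ρ[y/x](R)) → 6
  π[y,a](ρ[a/g](ρ[y/x](R))) → 6
  (σ[a<=6](σ[y='p'](T)) ∪ π[y,a](ρ[a/g](ρ[y/x](R)))) → 7

== RESULT ==
y | a
p | 3
p | 4
p | 6
p | 7
q | 2
r | 8
s | 5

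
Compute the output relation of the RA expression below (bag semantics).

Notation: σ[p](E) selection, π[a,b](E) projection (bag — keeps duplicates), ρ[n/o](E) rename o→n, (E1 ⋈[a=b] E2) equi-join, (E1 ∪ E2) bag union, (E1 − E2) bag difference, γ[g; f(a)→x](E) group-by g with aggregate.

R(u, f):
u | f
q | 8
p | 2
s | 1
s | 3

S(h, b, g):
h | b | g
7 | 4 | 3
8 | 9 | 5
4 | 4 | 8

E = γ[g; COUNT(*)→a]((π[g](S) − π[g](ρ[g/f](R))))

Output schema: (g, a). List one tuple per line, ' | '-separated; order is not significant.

Row counts bottom-up:
  S → 3
  π[g](S) → 3
  R → 4
  ρ[g/f](R) → 4
  π[g](ρ[g/f](R)) → 4
  (π[g](S) − π[g](ρ[g/f](R))) → 1
  γ[g; COUNT(*)→a]((π[g](S) − π[g](ρ[g/f](R)))) → 1

== RESULT ==
g | a
5 | 1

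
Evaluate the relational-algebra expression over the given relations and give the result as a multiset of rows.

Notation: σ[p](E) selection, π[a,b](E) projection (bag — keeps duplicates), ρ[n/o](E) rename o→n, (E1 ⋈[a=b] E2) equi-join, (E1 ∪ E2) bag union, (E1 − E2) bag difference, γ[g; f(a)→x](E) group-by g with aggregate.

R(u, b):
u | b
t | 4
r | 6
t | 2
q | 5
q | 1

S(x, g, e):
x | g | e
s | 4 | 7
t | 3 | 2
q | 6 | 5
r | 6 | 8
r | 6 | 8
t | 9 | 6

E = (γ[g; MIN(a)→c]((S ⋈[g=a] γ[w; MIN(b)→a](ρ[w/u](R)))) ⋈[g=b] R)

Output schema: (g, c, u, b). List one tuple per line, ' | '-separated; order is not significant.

Per-node cardinality:
  S → 6
  R → 5
  ρ[w/u](R) → 5
  γ[w; MIN(b)→a](ρ[w/u](R)) → 3
  (S ⋈[g=a] γ[w; MIN(b)→a](ρ[w/u](R))) → 3
  γ[g; MIN(a)→c]((S ⋈[g=a] γ[w; MIN(b)→a](ρ[w/u](R)))) → 1
  R → 5
  (γ[g; MIN(a)→c]((S ⋈[g=a] γ[w; MIN(b)→a](ρ[w/u](R)))) ⋈[g=b] R) → 1

== RESULT ==
g | c | u | b
6 | 6 | r | 6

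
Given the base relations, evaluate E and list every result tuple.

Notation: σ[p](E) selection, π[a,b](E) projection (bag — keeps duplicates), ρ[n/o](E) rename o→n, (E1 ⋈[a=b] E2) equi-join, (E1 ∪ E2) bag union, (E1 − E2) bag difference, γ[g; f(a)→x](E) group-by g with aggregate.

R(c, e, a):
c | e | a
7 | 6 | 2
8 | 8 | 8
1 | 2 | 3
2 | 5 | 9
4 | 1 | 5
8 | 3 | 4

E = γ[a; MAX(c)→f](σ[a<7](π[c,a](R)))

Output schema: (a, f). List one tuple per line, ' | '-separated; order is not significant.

Row counts bottom-up:
  R → 6
  π[c,a](R) → 6
  σ[a<7](π[c,a](R)) → 4
  γ[a; MAX(c)→f](σ[a<7](π[c,a](R))) → 4

== RESULT ==
a | f
2 | 7
3 | 1
4 | 8
5 | 4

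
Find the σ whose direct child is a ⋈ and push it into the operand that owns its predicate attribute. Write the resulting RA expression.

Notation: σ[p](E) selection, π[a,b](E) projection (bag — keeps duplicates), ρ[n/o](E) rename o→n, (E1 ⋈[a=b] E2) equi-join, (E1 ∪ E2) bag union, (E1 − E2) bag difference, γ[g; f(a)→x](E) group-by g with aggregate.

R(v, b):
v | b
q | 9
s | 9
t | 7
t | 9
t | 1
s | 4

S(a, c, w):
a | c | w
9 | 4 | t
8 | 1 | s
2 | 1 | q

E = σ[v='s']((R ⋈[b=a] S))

σ filters on v, owned by the left side.
E' = (σ[v='s'](R) ⋈[b=a] S)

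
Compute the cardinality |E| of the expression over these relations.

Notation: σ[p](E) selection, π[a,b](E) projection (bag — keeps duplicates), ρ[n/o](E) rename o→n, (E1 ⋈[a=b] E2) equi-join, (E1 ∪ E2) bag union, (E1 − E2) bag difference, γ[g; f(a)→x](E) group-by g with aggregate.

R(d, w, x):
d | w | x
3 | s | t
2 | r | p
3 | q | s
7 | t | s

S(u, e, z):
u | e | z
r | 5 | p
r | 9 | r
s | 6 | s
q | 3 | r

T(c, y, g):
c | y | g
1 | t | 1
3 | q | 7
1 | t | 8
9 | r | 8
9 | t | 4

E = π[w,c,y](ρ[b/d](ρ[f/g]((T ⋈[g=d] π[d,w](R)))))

Row counts bottom-up:
  T → 5
  R → 4
  π[d,w](R) → 4
  (T ⋈[g=d] π[d,w](R)) → 1
  ρ[f/g]((T ⋈[g=d] π[d,w](R))) → 1
  ρ[b/d](ρ[f/g]((T ⋈[g=d] π[d,w](R)))) → 1
  π[w,c,y](ρ[b/d](ρ[f/g]((T ⋈[g=d] π[d,w](R))))) → 1

|E| = 1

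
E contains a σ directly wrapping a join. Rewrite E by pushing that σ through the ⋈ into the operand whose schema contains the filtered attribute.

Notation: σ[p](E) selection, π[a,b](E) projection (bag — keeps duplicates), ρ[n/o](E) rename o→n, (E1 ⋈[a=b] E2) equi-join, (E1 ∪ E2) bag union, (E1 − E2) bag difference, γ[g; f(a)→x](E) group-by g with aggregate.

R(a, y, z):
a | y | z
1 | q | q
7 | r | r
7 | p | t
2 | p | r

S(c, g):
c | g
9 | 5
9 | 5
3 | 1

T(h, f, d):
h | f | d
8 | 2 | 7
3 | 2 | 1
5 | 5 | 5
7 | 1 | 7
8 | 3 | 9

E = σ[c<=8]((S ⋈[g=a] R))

σ filters on c, owned by the left side.
E' = (σ[c<=8](S) ⋈[g=a] R)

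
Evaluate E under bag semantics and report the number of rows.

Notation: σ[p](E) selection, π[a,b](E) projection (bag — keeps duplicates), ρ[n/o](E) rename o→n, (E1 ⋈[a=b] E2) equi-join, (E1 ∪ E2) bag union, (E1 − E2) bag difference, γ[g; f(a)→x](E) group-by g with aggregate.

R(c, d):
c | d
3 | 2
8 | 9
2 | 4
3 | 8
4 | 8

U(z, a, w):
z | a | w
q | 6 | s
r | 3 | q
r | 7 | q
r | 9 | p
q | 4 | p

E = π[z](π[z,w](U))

Row counts bottom-up:
  U → 5
  π[z,w](U) → 5
  π[z](π[z,w](U)) → 5

|E| = 5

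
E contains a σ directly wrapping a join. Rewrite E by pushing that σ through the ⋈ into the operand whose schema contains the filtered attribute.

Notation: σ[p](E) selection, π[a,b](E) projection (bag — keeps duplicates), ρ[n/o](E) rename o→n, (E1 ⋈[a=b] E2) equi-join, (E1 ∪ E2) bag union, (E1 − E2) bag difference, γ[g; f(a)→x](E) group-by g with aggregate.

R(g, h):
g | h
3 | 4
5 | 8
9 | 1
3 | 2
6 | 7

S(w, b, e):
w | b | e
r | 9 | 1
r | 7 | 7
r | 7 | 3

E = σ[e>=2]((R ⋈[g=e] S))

σ filters on e, owned by the right side.
E' = (R ⋈[g=e] σ[e>=2](S))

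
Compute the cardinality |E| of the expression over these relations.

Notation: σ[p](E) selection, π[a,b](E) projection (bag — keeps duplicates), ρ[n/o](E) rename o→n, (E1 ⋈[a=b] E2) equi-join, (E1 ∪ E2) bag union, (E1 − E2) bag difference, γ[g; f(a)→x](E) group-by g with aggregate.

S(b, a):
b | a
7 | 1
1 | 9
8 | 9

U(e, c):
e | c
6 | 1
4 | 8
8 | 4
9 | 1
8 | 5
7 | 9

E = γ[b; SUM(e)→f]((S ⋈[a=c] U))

Per-node cardinality:
  S → 3
  U → 6
  (S ⋈[a=c] U) → 4
  γ[b; SUM(e)→f]((S ⋈[a=c] U)) → 3

|E| = 3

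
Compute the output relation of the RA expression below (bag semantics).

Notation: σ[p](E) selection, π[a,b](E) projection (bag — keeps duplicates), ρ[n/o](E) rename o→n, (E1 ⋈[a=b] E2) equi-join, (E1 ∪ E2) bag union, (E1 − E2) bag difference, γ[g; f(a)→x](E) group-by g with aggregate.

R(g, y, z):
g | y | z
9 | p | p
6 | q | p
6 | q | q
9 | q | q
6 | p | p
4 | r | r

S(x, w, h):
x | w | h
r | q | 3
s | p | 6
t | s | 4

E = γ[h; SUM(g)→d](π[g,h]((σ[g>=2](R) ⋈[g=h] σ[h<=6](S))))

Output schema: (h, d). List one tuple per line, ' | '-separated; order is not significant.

Stepwise |·|:
  R → 6
  σ[g>=2](R) → 6
  S → 3
  σ[h<=6](S) → 3
  (σ[g>=2](R) ⋈[g=h] σ[h<=6](S)) → 4
  π[g,h]((σ[g>=2](R) ⋈[g=h] σ[h<=6](S))) → 4
  γ[h; SUM(g)→d](π[g,h]((σ[g>=2](R) ⋈[g=h] σ[h<=6](S)))) → 2

== RESULT ==
h | d
4 | 4
6 | 18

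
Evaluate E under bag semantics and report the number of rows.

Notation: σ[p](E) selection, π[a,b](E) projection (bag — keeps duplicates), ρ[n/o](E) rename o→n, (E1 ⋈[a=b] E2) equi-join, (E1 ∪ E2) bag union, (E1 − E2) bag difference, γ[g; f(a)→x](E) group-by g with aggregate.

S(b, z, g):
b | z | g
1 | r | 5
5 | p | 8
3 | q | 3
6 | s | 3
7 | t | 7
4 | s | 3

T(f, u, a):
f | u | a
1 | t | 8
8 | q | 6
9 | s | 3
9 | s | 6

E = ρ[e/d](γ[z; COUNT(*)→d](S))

Row counts bottom-up:
  S → 6
  γ[z; COUNT(*)→d](S) → 5
  ρ[e/d](γ[z; COUNT(*)→d](S)) → 5

|E| = 5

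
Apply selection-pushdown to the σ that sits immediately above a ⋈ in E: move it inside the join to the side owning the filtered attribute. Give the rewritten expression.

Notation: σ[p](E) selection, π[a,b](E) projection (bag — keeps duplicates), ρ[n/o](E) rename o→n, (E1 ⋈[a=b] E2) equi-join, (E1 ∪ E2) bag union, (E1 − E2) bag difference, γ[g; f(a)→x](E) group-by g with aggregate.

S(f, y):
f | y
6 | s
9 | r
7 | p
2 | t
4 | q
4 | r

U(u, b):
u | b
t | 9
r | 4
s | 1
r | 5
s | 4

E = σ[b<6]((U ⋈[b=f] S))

σ filters on b, owned by the left side.
E' = (σ[b<6](U) ⋈[b=f] S)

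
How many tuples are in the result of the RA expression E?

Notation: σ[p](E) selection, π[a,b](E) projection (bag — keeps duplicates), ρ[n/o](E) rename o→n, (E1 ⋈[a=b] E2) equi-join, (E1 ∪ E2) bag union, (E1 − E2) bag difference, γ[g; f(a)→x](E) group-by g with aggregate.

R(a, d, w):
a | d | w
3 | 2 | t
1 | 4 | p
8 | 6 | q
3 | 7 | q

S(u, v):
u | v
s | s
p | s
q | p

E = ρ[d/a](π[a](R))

Per-node cardinality:
  R → 4
  π[a](R) → 4
  ρ[d/a](π[a](R)) → 4

|E| = 4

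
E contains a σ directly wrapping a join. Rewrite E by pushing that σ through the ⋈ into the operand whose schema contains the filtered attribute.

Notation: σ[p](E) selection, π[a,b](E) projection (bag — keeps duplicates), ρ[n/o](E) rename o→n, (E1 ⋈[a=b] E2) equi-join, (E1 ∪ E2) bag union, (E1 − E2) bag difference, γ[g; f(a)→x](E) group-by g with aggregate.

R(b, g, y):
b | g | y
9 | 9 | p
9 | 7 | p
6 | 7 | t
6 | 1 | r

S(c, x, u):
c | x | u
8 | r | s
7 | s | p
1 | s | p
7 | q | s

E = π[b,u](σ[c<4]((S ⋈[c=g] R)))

σ filters on c, owned by the left side.
E' = π[b,u]((σ[c<4](S) ⋈[c=g] R))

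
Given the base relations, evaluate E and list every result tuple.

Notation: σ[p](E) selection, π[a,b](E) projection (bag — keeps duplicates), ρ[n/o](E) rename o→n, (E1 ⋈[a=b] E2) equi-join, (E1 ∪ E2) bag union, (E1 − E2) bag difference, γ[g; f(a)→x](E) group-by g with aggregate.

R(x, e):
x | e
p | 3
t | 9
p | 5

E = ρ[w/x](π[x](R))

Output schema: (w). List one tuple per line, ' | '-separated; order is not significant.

Per-node cardinality:
  R → 3
  π[x](R) → 3
  ρ[w/x](π[x](R)) → 3

== RESULT ==
w
p
p
t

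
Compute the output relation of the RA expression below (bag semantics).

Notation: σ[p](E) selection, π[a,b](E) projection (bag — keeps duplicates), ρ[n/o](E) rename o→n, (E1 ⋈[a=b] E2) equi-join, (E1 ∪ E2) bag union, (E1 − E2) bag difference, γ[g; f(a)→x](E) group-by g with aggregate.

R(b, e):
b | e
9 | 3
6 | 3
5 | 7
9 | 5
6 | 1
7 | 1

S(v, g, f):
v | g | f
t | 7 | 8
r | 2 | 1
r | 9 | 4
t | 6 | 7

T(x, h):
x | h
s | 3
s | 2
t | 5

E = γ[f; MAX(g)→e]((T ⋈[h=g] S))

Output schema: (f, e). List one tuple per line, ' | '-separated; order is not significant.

Per-node cardinality:
  T → 3
  S → 4
  (T ⋈[h=g] S) → 1
  γ[f; MAX(g)→e]((T ⋈[h=g] S)) → 1

== RESULT ==
f | e
1 | 2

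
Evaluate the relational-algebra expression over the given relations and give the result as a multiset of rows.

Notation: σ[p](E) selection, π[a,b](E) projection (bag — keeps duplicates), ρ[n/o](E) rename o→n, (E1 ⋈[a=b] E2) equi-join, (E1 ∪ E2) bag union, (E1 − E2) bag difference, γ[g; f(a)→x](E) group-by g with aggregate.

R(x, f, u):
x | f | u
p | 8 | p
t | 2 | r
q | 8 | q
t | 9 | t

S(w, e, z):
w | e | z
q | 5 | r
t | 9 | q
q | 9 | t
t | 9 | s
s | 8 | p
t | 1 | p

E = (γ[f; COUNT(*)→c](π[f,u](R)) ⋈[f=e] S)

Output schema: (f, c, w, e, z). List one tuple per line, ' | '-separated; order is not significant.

Row counts bottom-up:
  R → 4
  π[f,u](R) → 4
  γ[f; COUNT(*)→c](π[f,u](R)) → 3
  S → 6
  (γ[f; COUNT(*)→c](π[f,u](R)) ⋈[f=e] S) → 4

== RESULT ==
f | c | w | e | z
8 | 2 | s | 8 | p
9 | 1 | q | 9 | t
9 | 1 | t | 9 | q
9 | 1 | t | 9 | s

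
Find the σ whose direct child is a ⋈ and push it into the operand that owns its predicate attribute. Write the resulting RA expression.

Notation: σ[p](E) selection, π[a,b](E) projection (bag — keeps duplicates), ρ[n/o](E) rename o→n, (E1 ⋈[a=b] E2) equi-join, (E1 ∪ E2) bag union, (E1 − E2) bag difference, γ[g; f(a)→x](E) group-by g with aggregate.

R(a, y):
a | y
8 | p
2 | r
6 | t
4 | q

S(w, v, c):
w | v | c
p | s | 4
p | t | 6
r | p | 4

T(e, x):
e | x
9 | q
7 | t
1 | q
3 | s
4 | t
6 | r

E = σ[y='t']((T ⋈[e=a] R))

σ filters on y, owned by the right side.
E' = (T ⋈[e=a] σ[y='t'](R))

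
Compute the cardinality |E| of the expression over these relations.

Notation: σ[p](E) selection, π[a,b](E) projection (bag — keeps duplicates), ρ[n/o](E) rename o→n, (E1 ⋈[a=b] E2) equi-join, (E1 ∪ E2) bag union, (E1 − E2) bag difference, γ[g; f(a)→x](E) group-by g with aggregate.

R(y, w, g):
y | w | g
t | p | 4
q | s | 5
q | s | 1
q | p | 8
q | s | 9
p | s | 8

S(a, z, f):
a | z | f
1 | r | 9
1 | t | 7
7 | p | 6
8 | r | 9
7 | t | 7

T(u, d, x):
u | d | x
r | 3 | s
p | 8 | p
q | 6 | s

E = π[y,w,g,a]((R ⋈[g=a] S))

Per-node cardinality:
  R → 6
  S → 5
  (R ⋈[g=a] S) → 4
  π[y,w,g,a]((R ⋈[g=a] S)) → 4

|E| = 4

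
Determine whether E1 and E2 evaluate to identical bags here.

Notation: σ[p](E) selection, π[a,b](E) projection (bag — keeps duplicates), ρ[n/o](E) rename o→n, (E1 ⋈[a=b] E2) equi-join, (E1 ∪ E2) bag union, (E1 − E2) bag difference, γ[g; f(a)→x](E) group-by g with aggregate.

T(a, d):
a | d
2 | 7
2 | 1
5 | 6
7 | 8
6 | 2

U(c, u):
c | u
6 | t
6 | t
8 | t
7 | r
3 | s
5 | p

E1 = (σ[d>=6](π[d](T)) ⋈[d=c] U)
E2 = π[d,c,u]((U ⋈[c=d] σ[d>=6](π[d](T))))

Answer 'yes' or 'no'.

E1 per-node cardinality:
  T → 5
  π[d](T) → 5
  σ[d>=6](π[d](T)) → 3
  U → 6
  (σ[d>=6](π[d](T)) ⋈[d=c] U) → 4
E2 per-node cardinality:
  U → 6
  T → 5
  π[d](T) → 5
  σ[d>=6](π[d](T)) → 3
  (U ⋈[c=d] σ[d>=6](π[d](T))) → 4
  π[d,c,u]((U ⋈[c=d] σ[d>=6](π[d](T)))) → 4

E1 and E2 produce the same multiset:
d | c | u
6 | 6 | t
6 | 6 | t
7 | 7 | r
8 | 8 | t

yes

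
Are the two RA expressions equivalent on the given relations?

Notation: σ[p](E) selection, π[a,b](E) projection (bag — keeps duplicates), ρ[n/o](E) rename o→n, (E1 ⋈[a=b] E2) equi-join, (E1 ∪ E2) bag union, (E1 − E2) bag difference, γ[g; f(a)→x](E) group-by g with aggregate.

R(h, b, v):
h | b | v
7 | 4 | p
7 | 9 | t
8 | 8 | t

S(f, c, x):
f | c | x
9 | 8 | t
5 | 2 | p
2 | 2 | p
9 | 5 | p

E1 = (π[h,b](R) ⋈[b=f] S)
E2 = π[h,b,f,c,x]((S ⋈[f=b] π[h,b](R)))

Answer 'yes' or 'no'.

E1 stepwise |·|:
  R → 3
  π[h,b](R) → 3
  S → 4
  (π[h,b](R) ⋈[b=f] S) → 2
E2 stepwise |·|:
  S → 4
  R → 3
  π[h,b](R) → 3
  (S ⋈[f=b] π[h,b](R)) → 2
  π[h,b,f,c,x]((S ⋈[f=b] π[h,b](R))) → 2

E1 and E2 produce the same multiset:
h | b | f | c | x
7 | 9 | 9 | 5 | p
7 | 9 | 9 | 8 | t

yes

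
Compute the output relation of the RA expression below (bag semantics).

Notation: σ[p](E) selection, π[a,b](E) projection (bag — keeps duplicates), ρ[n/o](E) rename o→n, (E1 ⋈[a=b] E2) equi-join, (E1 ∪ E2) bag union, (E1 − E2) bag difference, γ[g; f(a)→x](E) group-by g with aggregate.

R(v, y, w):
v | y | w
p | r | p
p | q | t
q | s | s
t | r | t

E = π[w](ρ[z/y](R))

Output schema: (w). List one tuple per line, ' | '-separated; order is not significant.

Per-node cardinality:
  R → 4
  ρ[z/y](R) → 4
  π[w](ρ[z/y](R)) → 4

== RESULT ==
w
p
s
t
t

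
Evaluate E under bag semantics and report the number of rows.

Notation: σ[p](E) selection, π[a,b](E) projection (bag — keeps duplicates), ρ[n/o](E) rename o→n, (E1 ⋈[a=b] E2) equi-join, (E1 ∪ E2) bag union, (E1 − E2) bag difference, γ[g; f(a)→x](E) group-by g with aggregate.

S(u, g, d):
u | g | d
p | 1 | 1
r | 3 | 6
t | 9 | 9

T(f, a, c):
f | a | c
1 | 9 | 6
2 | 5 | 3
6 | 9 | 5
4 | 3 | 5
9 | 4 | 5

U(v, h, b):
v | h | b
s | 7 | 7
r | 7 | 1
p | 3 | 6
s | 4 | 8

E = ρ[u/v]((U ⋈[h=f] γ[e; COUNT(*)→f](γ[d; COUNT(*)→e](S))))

Per-node cardinality:
  U → 4
  S → 3
  γ[d; COUNT(*)→e](S) → 3
  γ[e; COUNT(*)→f](γ[d; COUNT(*)→e](S)) → 1
  (U ⋈[h=f] γ[e; COUNT(*)→f](γ[d; COUNT(*)→e](S))) → 1
  ρ[u/v]((U ⋈[h=f] γ[e; COUNT(*)→f](γ[d; COUNT(*)→e](S)))) → 1

|E| = 1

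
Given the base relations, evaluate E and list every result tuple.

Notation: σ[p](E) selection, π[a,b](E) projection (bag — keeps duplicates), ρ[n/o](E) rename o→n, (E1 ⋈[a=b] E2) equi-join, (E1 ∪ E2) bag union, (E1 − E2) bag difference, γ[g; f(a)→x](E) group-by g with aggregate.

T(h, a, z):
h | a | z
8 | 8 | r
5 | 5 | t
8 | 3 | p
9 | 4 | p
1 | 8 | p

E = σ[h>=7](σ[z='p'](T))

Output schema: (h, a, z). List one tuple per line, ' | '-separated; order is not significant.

Subexpression sizes:
  T → 5
  σ[z='p'](T) → 3
  σ[h>=7](σ[z='p'](T)) → 2

== RESULT ==
h | a | z
8 | 3 | p
9 | 4 | p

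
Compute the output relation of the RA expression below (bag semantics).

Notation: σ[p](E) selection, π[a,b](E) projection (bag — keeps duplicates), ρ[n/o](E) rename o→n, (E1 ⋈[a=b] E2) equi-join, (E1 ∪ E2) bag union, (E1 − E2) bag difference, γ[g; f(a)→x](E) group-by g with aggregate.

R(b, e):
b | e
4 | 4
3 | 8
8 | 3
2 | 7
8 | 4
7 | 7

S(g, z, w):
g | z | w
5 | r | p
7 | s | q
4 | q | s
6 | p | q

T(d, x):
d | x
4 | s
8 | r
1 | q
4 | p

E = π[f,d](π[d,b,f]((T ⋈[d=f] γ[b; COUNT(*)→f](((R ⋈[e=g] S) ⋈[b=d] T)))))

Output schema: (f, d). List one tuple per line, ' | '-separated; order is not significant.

Row counts bottom-up:
  T → 4
  R → 6
  S → 4
  (R ⋈[e=g] S) → 4
  T → 4
  ((R ⋈[e=g] S) ⋈[b=d] T) → 3
  γ[b; COUNT(*)→f](((R ⋈[e=g] S) ⋈[b=d] T)) → 2
  (T ⋈[d=f] γ[b; COUNT(*)→f](((R ⋈[e=g] S) ⋈[b=d] T))) → 1
  π[d,b,f]((T ⋈[d=f] γ[b; COUNT(*)→f](((R ⋈[e=g] S) ⋈[b=d] T)))) → 1
  π[f,d](π[d,b,f]((T ⋈[d=f] γ[b; COUNT(*)→f](((R ⋈[e=g] S) ⋈[b=d] T))))) → 1

== RESULT ==
f | d
1 | 1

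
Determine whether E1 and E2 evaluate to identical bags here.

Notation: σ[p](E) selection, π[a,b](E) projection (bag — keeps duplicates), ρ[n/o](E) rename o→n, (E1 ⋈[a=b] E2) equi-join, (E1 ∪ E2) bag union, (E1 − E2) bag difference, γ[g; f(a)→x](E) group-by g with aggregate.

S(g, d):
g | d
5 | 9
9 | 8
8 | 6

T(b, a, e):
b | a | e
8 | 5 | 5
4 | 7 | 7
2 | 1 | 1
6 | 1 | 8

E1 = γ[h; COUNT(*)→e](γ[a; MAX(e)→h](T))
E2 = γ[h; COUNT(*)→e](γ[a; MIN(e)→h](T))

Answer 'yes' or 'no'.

E1 stepwise |·|:
  T → 4
  γ[a; MAX(e)→h](T) → 3
  γ[h; COUNT(*)→e](γ[a; MAX(e)→h](T)) → 3
E2 stepwise |·|:
  T → 4
  γ[a; MIN(e)→h](T) → 3
  γ[h; COUNT(*)→e](γ[a; MIN(e)→h](T)) → 3

E1 result:
h | e
5 | 1
7 | 1
8 | 1
E2 result:
h | e
1 | 1
5 | 1
7 | 1
Witness: (8, 1) appears 1× in E1 but 0× in E2.

no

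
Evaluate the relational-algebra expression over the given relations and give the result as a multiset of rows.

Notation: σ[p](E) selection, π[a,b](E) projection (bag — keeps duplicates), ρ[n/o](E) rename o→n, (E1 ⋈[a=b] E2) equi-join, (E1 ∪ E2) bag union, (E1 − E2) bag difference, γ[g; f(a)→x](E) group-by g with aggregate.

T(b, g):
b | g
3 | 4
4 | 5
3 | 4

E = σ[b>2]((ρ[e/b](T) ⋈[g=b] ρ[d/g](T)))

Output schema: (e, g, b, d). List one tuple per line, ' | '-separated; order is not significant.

Per-node cardinality:
  T → 3
  ρ[e/b](T) → 3
  T → 3
  ρ[d/g](T) → 3
  (ρ[e/b](T) ⋈[g=b] ρ[d/g](T)) → 2
  σ[b>2]((ρ[e/b](T) ⋈[g=b] ρ[d/g](T))) → 2

== RESULT ==
e | g | b | d
3 | 4 | 4 | 5
3 | 4 | 4 | 5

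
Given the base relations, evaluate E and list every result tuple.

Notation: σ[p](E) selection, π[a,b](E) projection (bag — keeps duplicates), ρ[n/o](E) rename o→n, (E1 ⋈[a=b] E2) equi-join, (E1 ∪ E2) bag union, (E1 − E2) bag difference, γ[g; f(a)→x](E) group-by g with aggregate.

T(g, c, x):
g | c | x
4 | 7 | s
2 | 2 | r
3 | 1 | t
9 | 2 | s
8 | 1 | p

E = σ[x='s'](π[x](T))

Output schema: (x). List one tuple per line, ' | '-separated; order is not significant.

Stepwise |·|:
  T → 5
  π[x](T) → 5
  σ[x='s'](π[x](T)) → 2

== RESULT ==
x
s
s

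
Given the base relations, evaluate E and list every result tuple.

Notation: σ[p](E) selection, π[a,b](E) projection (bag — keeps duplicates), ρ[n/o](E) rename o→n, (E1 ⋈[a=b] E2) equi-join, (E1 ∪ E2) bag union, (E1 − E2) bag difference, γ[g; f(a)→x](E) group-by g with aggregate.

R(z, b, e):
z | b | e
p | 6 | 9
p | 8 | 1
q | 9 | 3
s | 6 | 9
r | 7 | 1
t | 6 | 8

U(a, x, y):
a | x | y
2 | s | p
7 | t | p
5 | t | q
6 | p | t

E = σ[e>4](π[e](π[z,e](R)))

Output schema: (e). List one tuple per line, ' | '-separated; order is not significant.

Subexpression sizes:
  R → 6
  π[z,e](R) → 6
  π[e](π[z,e](R)) → 6
  σ[e>4](π[e](π[z,e](R))) → 3

== RESULT ==
e
8
9
9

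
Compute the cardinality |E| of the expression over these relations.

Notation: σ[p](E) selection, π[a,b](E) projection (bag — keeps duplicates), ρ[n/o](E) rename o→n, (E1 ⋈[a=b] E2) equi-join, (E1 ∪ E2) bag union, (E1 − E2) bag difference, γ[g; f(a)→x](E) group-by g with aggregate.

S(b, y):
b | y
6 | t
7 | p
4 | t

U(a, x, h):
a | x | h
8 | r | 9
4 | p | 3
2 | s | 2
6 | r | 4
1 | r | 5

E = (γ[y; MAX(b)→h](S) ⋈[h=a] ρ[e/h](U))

Stepwise |·|:
  S → 3
  γ[y; MAX(b)→h](S) → 2
  U → 5
  ρ[e/h](U) → 5
  (γ[y; MAX(b)→h](S) ⋈[h=a] ρ[e/h](U)) → 1

|E| = 1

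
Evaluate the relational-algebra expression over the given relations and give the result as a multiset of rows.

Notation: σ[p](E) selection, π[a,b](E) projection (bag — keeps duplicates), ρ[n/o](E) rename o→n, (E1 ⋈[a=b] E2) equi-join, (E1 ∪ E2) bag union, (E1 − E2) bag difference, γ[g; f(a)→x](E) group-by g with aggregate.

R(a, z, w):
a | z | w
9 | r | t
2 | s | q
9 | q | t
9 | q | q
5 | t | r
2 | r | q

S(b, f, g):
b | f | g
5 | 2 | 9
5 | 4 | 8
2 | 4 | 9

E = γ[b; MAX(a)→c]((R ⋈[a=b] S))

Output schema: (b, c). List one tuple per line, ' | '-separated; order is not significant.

Per-node cardinality:
  R → 6
  S → 3
  (R ⋈[a=b] S) → 4
  γ[b; MAX(a)→c]((R ⋈[a=b] S)) → 2

== RESULT ==
b | c
2 | 2
5 | 5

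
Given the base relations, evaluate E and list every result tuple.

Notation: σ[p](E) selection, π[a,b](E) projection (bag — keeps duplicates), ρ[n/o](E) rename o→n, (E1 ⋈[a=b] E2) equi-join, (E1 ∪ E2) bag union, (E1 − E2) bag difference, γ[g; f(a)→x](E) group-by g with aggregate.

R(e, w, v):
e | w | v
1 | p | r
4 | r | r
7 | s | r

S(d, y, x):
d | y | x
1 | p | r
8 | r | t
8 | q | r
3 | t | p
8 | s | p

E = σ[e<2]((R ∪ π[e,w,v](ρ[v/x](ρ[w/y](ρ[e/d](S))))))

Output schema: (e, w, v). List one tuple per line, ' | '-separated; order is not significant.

Stepwise |·|:
  R → 3
  S → 5
  ρ[e/d](S) → 5
  ρ[w/y](ρ[e/d](S)) → 5
  ρ[v/x](ρ[w/y](ρ[e/d](S))) → 5
  π[e,w,v](ρ[v/x](ρ[w/y](ρ[e/d](S)))) → 5
  (R ∪ π[e,w,v](ρ[v/x](ρ[w/y](ρ[e/d](S))))) → 8
  σ[e<2]((R ∪ π[e,w,v](ρ[v/x](ρ[w/y](ρ[e/d](S)))))) → 2

== RESULT ==
e | w | v
1 | p | r
1 | p | r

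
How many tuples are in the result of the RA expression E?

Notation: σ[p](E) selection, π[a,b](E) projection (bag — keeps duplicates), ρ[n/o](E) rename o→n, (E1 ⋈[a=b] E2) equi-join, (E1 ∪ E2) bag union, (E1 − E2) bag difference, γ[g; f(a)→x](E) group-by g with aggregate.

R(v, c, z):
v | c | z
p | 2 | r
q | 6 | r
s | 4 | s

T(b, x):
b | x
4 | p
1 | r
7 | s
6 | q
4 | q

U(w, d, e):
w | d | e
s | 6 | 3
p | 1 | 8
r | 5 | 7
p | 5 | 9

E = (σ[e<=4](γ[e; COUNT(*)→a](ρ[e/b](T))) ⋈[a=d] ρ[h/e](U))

Row counts bottom-up:
  T → 5
  ρ[e/b](T) → 5
  γ[e; COUNT(*)→a](ρ[e/b](T)) → 4
  σ[e<=4](γ[e; COUNT(*)→a](ρ[e/b](T))) → 2
  U → 4
  ρ[h/e](U) → 4
  (σ[e<=4](γ[e; COUNT(*)→a](ρ[e/b](T))) ⋈[a=d] ρ[h/e](U)) → 1

|E| = 1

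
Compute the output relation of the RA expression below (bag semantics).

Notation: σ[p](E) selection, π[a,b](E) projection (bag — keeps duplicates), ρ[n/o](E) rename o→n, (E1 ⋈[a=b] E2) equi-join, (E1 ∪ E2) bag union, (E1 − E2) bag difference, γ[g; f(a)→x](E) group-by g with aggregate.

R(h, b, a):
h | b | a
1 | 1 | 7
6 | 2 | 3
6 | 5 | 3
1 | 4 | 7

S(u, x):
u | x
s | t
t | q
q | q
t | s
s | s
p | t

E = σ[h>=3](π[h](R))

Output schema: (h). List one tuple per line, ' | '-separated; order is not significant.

Per-node cardinality:
  R → 4
  π[h](R) → 4
  σ[h>=3](π[h](R)) → 2

== RESULT ==
h
6
6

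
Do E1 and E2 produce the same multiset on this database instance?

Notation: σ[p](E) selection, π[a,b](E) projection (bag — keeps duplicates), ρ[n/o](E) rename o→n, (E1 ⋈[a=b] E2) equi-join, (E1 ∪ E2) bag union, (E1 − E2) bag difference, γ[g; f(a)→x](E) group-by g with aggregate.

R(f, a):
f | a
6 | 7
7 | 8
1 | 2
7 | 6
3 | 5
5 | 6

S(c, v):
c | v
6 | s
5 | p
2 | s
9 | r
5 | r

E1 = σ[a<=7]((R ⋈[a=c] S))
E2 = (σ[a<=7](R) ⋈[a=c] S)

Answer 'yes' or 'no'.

E1 row counts bottom-up:
  R → 6
  S → 5
  (R ⋈[a=c] S) → 5
  σ[a<=7]((R ⋈[a=c] S)) → 5
E2 row counts bottom-up:
  R → 6
  σ[a<=7](R) → 5
  S → 5
  (σ[a<=7](R) ⋈[a=c] S) → 5

E1 and E2 produce the same multiset:
f | a | c | v
1 | 2 | 2 | s
3 | 5 | 5 | p
3 | 5 | 5 | r
5 | 6 | 6 | s
7 | 6 | 6 | s

yes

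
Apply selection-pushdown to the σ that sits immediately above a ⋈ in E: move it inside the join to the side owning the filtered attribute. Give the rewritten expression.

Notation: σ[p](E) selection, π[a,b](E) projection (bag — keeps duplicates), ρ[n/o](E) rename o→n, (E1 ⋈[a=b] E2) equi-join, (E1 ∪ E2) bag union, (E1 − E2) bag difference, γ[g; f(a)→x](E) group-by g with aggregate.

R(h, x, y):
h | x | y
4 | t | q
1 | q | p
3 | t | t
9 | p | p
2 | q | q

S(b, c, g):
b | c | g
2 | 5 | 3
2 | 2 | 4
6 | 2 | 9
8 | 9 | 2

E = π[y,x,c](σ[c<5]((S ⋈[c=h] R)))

σ filters on c, owned by the left side.
E' = π[y,x,c]((σ[c<5](S) ⋈[c=h] R))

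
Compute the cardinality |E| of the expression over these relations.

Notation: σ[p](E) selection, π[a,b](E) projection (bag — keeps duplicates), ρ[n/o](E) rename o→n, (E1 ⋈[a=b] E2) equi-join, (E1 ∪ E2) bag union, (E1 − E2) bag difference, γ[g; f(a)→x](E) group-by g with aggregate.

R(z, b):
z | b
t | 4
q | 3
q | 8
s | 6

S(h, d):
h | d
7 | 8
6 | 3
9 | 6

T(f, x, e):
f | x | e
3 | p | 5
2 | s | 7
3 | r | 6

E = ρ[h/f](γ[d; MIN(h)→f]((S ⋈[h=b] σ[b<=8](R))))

Row counts bottom-up:
  S → 3
  R → 4
  σ[b<=8](R) → 4
  (S ⋈[h=b] σ[b<=8](R)) → 1
  γ[d; MIN(h)→f]((S ⋈[h=b] σ[b<=8](R))) → 1
  ρ[h/f](γ[d; MIN(h)→f]((S ⋈[h=b] σ[b<=8](R)))) → 1

|E| = 1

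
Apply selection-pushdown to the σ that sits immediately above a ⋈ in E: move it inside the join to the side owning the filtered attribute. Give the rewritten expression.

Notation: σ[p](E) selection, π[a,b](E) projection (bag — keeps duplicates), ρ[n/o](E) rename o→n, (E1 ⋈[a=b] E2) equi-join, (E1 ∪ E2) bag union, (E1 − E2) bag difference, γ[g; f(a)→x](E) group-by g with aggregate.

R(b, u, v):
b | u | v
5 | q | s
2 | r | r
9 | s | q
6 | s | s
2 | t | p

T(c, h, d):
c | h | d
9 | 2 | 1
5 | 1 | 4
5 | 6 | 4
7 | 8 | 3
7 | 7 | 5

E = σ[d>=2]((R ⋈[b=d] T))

σ filters on d, owned by the right side.
E' = (R ⋈[b=d] σ[d>=2](T))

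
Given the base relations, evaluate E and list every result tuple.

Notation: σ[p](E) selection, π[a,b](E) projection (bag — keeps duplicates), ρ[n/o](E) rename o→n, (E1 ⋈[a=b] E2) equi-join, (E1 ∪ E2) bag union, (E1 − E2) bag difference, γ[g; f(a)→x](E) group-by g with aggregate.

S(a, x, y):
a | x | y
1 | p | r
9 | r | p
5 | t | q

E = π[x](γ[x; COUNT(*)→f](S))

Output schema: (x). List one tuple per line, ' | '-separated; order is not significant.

Stepwise |·|:
  S → 3
  γ[x; COUNT(*)→f](S) → 3
  π[x](γ[x; COUNT(*)→f](S)) → 3

== RESULT ==
x
p
r
t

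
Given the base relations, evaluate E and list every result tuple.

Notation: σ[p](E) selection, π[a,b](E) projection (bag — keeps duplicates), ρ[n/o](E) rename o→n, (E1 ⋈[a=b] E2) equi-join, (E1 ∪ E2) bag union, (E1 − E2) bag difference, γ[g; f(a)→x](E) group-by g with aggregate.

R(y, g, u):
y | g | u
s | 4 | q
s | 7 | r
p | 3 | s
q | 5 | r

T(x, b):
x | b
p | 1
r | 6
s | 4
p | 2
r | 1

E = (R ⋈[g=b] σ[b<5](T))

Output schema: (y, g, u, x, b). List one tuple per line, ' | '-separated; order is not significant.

Stepwise |·|:
  R → 4
  T → 5
  σ[b<5](T) → 4
  (R ⋈[g=b] σ[b<5](T)) → 1

== RESULT ==
y | g | u | x | b
s | 4 | q | s | 4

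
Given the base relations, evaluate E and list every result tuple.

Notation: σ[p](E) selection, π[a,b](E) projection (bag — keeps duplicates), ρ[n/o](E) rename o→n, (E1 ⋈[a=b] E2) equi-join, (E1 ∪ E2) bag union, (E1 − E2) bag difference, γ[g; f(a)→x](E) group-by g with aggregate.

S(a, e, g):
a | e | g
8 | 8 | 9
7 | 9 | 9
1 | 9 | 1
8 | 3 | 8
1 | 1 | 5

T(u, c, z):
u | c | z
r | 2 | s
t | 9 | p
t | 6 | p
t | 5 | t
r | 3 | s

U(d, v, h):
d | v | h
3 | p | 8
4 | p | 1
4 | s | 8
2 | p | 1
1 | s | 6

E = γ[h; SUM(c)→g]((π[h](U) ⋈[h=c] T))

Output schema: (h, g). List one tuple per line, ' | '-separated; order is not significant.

Per-node cardinality:
  U → 5
  π[h](U) → 5
  T → 5
  (π[h](U) ⋈[h=c] T) → 1
  γ[h; SUM(c)→g]((π[h](U) ⋈[h=c] T)) → 1

== RESULT ==
h | g
6 | 6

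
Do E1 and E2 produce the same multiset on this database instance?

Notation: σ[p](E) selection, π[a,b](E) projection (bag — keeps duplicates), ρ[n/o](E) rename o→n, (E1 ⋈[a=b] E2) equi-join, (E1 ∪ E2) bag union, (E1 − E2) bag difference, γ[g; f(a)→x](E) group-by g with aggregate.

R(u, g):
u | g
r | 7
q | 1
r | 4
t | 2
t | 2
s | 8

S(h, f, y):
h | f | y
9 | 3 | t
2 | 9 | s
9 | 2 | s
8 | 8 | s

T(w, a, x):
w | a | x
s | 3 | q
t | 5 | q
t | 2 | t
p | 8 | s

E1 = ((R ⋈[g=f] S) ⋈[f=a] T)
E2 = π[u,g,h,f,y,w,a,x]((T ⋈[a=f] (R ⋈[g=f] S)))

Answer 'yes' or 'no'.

E1 row counts bottom-up:
  R → 6
  S → 4
  (R ⋈[g=f] S) → 3
  T → 4
  ((R ⋈[g=f] S) ⋈[f=a] T) → 3
E2 row counts bottom-up:
  T → 4
  R → 6
  S → 4
  (R ⋈[g=f] S) → 3
  (T ⋈[a=f] (R ⋈[g=f] S)) → 3
  π[u,g,h,f,y,w,a,x]((T ⋈[a=f] (R ⋈[g=f] S))) → 3

E1 and E2 produce the same multiset:
u | g | h | f | y | w | a | x
s | 8 | 8 | 8 | s | p | 8 | s
t | 2 | 9 | 2 | s | t | 2 | t
t | 2 | 9 | 2 | s | t | 2 | t

yes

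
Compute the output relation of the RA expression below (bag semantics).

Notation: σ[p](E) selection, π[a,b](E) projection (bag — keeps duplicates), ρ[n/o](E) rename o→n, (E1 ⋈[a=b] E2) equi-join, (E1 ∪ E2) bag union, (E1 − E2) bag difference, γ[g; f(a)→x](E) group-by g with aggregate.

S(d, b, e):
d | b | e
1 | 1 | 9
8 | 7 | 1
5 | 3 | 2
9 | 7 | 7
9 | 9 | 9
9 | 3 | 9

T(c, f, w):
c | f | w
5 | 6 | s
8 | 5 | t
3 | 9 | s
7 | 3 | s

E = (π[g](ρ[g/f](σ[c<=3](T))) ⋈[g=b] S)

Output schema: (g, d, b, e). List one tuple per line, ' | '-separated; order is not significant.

Per-node cardinality:
  T → 4
  σ[c<=3](T) → 1
  ρ[g/f](σ[c<=3](T)) → 1
  π[g](ρ[g/f](σ[c<=3](T))) → 1
  S → 6
  (π[g](ρ[g/f](σ[c<=3](T))) ⋈[g=b] S) → 1

== RESULT ==
g | d | b | e
9 | 9 | 9 | 9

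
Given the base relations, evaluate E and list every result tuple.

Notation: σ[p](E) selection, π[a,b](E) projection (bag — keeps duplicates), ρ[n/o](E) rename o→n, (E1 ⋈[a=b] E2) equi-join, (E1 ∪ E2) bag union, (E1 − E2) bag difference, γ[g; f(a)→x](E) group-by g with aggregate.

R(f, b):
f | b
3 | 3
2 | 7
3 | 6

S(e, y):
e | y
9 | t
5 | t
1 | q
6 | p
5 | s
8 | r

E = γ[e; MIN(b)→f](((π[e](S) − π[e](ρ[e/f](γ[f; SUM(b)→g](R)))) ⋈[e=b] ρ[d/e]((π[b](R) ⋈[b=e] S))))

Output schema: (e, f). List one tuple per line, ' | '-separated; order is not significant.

Row counts bottom-up:
  S → 6
  π[e](S) → 6
  R → 3
  γ[f; SUM(b)→g](R) → 2
  ρ[e/f](γ[f; SUM(b)→g](R)) → 2
  π[e](ρ[e/f](γ[f; SUM(b)→g](R))) → 2
  (π[e](S) − π[e](ρ[e/f](γ[f; SUM(b)→g](R)))) → 6
  R → 3
  π[b](R) → 3
  S → 6
  (π[b](R) ⋈[b=e] S) → 1
  ρ[d/e]((π[b](R) ⋈[b=e] S)) → 1
  ((π[e](S) − π[e](ρ[e/f](γ[f; SUM(b)→g](R)))) ⋈[e=b] ρ[d/e]((π[b](R) ⋈[b=e] S))) → 1
  γ[e; MIN(b)→f](((π[e](S) − π[e](ρ[e/f](γ[f; SUM(b)→g](R)))) ⋈[e=b] ρ[d/e]((π[b](R) ⋈[b=e] S)))) → 1

== RESULT ==
e | f
6 | 6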